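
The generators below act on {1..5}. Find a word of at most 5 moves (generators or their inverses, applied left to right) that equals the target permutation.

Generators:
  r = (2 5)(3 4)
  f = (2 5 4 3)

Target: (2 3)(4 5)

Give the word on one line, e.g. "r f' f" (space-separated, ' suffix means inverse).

r f r' f' r

  after r: (2 5)(3 4)
  after f: (2 4)
  after r': (2 3 4 5)
  after f': (2 4)(3 5)
  after r: (2 3)(4 5)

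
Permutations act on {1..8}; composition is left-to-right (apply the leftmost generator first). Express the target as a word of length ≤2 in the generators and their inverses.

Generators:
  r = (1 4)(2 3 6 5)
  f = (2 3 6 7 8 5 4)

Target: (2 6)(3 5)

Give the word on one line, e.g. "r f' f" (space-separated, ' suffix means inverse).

r' r'

  after r': (1 4)(2 5 6 3)
  after r': (2 6)(3 5)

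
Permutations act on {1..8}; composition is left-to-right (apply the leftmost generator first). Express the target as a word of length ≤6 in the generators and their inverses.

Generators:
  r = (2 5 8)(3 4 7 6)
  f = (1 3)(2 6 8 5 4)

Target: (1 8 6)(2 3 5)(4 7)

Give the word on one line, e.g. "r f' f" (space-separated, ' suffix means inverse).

  after f: (1 3)(2 6 8 5 4)
  after r: (1 4 5 7 6 2 3)
  after f: (1 2)(5 7 8)
  after r: (1 5 6 3 4 7 2)
  after f': (1 8 6)(2 3 5)(4 7)

f r f r f'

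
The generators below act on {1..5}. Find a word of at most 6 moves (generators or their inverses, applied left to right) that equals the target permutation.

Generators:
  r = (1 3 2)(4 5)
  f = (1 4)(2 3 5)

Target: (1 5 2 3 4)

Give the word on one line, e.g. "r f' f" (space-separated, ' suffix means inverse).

  after r': (1 2 3)(4 5)
  after f': (1 5)(3 4)
  after r: (1 4 2)(3 5)
  after r: (1 5 2 3 4)

r' f' r r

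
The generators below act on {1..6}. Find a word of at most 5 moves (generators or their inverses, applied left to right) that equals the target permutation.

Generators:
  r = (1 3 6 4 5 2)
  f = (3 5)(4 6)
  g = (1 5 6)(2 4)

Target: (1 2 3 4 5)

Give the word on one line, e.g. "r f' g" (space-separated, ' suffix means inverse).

  after f': (3 5)(4 6)
  after g': (1 6 2 4 5 3)
  after f: (1 4 3)(2 6)
  after g': (1 2 5)(3 6 4)
  after f': (1 2 3 4 5)

f' g' f g' f'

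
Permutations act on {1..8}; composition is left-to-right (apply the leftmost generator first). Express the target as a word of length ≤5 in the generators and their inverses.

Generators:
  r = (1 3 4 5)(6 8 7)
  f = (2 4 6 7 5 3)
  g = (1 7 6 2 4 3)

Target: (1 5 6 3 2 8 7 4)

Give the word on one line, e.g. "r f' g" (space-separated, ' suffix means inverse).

  after f': (2 3 5 7 6 4)
  after r': (1 5 8 6 3 4 2)
  after f: (1 3 6 2)(5 8 7)
  after g: (2 7 5 8 6 4 3)
  after r': (1 5 6 3 2 8 7 4)

f' r' f g r'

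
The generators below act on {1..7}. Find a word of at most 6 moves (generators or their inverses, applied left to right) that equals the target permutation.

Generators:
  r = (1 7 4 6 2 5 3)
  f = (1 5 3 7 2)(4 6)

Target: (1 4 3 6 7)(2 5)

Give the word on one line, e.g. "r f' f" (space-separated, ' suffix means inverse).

r' r' r' r' f

  after r': (1 3 5 2 6 4 7)
  after r': (1 5 6 7 3 2 4)
  after r': (1 2 7 5 4 3 6)
  after r': (1 6 3 4 5 7 2)
  after f: (1 4 3 6 7)(2 5)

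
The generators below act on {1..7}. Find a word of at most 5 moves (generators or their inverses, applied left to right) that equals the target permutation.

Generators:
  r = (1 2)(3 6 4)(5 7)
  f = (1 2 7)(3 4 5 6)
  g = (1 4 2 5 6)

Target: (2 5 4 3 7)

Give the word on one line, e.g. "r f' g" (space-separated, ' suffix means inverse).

f' f' r'

  after f': (1 7 2)(3 6 5 4)
  after f': (1 2 7)(3 5)(4 6)
  after r': (2 5 4 3 7)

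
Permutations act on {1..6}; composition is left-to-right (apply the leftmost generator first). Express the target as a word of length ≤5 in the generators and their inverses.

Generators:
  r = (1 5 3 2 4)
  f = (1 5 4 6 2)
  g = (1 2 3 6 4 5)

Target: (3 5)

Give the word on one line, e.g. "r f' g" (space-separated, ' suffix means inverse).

r g f r'

  after r: (1 5 3 2 4)
  after g: (2 5 6 4)
  after f: (1 5 2 4)
  after r': (3 5)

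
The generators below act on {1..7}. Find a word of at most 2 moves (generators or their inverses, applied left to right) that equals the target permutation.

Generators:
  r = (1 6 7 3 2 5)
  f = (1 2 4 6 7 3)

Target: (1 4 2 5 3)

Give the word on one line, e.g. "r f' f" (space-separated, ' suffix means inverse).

  after r: (1 6 7 3 2 5)
  after f': (1 4 2 5 3)

r f'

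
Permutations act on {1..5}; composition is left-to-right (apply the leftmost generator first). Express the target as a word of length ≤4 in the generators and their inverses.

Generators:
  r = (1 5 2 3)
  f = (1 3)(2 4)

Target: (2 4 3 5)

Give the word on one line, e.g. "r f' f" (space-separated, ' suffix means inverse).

f r

  after f: (1 3)(2 4)
  after r: (2 4 3 5)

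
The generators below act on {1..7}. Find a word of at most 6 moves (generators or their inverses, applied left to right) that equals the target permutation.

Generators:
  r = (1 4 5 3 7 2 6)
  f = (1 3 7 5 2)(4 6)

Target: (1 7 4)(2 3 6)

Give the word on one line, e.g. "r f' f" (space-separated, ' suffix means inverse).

  after f': (1 2 5 7 3)(4 6)
  after r: (1 6 5 2 3 4)
  after r: (2 7)(3 5 6)
  after f: (1 3 2 5 4 6 7)
  after r: (1 7 4)(2 3 6)

f' r r f r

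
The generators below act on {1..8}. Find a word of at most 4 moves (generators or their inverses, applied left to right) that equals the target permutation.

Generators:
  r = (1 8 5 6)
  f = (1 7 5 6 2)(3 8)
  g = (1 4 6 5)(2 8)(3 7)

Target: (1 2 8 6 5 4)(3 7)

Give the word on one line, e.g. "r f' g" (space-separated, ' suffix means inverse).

  after r: (1 8 5 6)
  after g': (1 2 8 6 5 4)(3 7)

r g'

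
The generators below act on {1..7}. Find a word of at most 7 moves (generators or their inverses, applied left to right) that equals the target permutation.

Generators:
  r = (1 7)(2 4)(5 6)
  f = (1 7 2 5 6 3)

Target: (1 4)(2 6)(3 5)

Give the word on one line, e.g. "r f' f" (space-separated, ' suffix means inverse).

r' f' r f r

  after r': (1 7)(2 4)(5 6)
  after f': (2 4 7 3 6)
  after r: (1 7 3 5 6 4)
  after f: (1 2 5 3 6 4 7)
  after r: (1 4)(2 6)(3 5)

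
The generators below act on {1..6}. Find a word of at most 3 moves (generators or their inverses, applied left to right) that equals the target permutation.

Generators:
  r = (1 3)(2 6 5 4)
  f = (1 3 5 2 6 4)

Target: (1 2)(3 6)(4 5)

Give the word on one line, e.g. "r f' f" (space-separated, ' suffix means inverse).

  after f': (1 4 6 2 5 3)
  after f': (1 6 5)(2 3 4)
  after f': (1 2)(3 6)(4 5)

f' f' f'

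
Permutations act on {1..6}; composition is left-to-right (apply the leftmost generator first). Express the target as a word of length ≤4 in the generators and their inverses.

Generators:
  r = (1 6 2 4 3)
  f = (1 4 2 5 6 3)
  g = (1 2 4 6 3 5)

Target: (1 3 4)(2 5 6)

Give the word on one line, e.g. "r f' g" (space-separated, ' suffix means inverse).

  after g': (1 5 3 6 4 2)
  after g': (1 3 4)(2 5 6)

g' g'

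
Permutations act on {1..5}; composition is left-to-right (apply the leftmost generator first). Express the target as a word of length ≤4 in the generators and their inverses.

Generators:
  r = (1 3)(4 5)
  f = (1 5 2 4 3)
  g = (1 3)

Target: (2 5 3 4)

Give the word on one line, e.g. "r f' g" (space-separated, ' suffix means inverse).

  after f': (1 3 4 2 5)
  after g: (2 5 3 4)

f' g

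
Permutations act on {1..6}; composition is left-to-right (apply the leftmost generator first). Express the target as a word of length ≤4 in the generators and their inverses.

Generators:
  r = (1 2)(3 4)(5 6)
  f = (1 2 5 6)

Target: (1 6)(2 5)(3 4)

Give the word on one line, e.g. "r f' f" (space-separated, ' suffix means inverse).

  after f: (1 2 5 6)
  after r: (2 6)(3 4)
  after f': (1 6)(2 5)(3 4)

f r f'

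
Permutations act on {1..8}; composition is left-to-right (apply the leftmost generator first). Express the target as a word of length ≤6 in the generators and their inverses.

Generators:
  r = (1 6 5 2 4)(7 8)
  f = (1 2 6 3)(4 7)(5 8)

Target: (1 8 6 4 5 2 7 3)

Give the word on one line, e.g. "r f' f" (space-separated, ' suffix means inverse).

  after r': (1 4 2 5 6)(7 8)
  after f: (1 7 5 3)(2 8 4 6)
  after r: (1 8)(2 7)(3 6 4 5)
  after f': (1 5 6 7)(2 4 8 3)
  after f': (1 8 6 4 5 2 7 3)

r' f r f' f'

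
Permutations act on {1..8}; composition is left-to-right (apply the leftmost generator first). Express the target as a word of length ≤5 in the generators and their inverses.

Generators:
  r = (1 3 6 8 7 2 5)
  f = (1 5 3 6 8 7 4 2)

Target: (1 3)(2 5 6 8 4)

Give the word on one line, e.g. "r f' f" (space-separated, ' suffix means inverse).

  after f': (1 2 4 7 8 6 3 5)
  after r: (1 5 3)(2 4)
  after f: (1 3 5 6 8 7 4)
  after f: (1 6 7 2)(4 5 8)
  after r': (1 3)(2 5 6 8 4)

f' r f f r'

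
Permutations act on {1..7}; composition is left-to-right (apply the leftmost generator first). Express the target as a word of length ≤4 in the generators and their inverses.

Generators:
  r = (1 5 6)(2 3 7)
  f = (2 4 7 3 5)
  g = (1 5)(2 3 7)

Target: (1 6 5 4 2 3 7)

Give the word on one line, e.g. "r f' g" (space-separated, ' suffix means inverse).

f f r'

  after f: (2 4 7 3 5)
  after f: (2 7 5 4 3)
  after r': (1 6 5 4 2 3 7)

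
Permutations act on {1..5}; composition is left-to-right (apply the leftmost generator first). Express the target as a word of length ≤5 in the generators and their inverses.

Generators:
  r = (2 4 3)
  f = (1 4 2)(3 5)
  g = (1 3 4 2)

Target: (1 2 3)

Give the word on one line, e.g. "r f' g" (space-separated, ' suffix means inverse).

f f g r g'

  after f: (1 4 2)(3 5)
  after f: (1 2 4)
  after g: (3 4)
  after r: (2 4)
  after g': (1 2 3)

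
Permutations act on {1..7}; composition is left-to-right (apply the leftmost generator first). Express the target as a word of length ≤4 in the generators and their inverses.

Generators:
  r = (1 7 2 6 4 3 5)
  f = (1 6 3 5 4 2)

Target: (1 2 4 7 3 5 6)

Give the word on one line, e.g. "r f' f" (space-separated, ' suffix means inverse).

  after f': (1 2 4 5 3 6)
  after r: (1 6 7 2 3 4)
  after r: (1 4 7 6 2 5)
  after f: (1 2 4 7 3 5 6)

f' r r f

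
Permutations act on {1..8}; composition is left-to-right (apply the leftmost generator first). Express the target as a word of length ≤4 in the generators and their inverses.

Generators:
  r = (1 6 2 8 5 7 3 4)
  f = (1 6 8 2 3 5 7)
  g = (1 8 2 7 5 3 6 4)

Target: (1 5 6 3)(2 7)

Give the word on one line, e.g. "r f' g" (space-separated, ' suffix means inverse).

f' r g'

  after f': (1 7 5 3 2 8 6)
  after r: (1 3 8 2 5 4)
  after g': (1 5 6 3)(2 7)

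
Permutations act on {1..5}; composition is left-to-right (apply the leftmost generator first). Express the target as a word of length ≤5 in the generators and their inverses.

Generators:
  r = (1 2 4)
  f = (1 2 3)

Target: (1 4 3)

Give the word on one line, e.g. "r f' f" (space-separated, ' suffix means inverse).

  after f: (1 2 3)
  after r: (1 4)(2 3)
  after f': (1 4 3)

f r f'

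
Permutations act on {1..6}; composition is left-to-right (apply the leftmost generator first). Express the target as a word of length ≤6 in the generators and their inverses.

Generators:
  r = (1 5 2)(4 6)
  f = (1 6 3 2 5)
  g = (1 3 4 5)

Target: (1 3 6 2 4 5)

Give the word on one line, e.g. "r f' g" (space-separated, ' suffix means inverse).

f' r r g

  after f': (1 5 2 3 6)
  after r: (1 2 3 4 6 5)
  after r: (2 3 6)
  after g: (1 3 6 2 4 5)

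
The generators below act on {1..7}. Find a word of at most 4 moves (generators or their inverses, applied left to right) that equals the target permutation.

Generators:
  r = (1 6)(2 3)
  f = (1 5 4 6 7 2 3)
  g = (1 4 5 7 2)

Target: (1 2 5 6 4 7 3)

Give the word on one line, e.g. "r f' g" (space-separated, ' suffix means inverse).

r f f

  after r: (1 6)(2 3)
  after f: (1 7 2)(4 6 5)
  after f: (1 2 5 6 4 7 3)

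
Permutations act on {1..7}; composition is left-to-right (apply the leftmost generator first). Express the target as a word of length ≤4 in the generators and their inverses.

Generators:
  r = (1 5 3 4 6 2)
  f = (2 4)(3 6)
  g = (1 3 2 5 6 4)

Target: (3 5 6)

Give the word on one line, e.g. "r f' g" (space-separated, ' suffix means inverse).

  after g': (1 4 6 5 2 3)
  after f': (1 2 6 5 4 3)
  after r: (3 5 6)

g' f' r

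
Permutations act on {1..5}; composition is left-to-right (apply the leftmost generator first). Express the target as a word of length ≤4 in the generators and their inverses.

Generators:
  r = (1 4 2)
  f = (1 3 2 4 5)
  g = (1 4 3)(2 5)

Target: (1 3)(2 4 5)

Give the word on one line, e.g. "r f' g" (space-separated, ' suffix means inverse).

  after r: (1 4 2)
  after g: (1 3)(2 4 5)

r g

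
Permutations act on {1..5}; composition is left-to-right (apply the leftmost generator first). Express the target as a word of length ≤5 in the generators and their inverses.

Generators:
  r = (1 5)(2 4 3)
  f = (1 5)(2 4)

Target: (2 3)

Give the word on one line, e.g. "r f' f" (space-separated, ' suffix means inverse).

  after r': (1 5)(2 3 4)
  after r': (2 4 3)
  after f': (1 5)(3 4)
  after r': (2 3)

r' r' f' r'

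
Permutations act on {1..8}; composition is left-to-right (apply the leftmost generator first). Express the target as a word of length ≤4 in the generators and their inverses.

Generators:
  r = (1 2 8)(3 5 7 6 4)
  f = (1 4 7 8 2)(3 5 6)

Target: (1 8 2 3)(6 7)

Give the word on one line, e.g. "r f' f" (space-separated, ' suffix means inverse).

r f' r' f'

  after r: (1 2 8)(3 5 7 6 4)
  after f': (1 8 2 7 5 4 6)
  after r': (1 2 5 6 8)(3 4 7)
  after f': (1 8 2 3)(6 7)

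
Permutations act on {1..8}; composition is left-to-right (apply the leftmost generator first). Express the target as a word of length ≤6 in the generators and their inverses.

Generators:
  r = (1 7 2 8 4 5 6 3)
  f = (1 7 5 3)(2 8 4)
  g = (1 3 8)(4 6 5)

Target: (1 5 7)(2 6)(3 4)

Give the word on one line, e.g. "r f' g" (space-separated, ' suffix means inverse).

f g' r' f f

  after f: (1 7 5 3)(2 8 4)
  after g': (1 7 6 4 2 3 8 5)
  after r': (2 6 8 4 7 5 3)
  after f: (1 7 3 8 2 6 4 5)
  after f: (1 5 7)(2 6)(3 4)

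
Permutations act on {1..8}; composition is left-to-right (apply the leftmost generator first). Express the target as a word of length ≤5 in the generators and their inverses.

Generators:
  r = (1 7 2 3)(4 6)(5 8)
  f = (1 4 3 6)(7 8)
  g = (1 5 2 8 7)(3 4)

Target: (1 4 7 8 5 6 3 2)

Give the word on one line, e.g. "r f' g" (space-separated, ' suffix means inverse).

g' r' f' r'

  after g': (1 7 8 2 5)(3 4)
  after r': (2 8 7 5 3 6 4)
  after f': (1 6)(2 7 5 4)
  after r': (1 4 7 8 5 6 3 2)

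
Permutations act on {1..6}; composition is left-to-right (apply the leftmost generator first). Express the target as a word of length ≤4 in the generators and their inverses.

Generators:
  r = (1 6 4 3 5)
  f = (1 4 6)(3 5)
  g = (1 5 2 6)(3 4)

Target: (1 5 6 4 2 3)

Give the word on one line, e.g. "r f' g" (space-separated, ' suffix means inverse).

  after g': (1 6 2 5)(3 4)
  after g': (1 2)(5 6)
  after f: (1 2 4 6 3 5)
  after g': (1 5 6 4 2 3)

g' g' f g'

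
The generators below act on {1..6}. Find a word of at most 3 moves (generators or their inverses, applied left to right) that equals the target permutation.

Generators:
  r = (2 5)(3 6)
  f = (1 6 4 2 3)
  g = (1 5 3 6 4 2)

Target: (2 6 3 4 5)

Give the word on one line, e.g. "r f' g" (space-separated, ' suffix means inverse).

  after g': (1 2 4 6 3 5)
  after r': (1 5)(2 4 3)
  after g': (2 6 3 4 5)

g' r' g'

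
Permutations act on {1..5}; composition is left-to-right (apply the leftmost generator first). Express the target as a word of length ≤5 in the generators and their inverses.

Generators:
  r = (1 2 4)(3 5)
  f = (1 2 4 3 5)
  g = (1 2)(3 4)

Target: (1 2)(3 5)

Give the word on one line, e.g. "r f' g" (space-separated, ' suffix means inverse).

  after g': (1 2)(3 4)
  after r': (2 4 5 3)
  after f: (1 2 3 4)
  after g': (2 4)
  after r: (1 2)(3 5)

g' r' f g' r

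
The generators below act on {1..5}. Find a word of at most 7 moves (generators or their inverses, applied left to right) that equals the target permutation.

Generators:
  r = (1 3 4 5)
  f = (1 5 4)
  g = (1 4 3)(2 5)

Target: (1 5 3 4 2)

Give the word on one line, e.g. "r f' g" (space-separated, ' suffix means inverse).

  after g': (1 3 4)(2 5)
  after r': (2 4 5)
  after g: (1 4 2 3)
  after f: (2 3 5 4)
  after r': (1 5 3 4 2)

g' r' g f r'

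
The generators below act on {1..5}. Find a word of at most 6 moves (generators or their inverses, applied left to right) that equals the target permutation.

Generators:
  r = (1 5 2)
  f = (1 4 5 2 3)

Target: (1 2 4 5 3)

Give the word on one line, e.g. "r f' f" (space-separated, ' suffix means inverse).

f r' f f

  after f: (1 4 5 2 3)
  after r': (1 4)(2 3)
  after f: (1 5 2)
  after f: (1 2 4 5 3)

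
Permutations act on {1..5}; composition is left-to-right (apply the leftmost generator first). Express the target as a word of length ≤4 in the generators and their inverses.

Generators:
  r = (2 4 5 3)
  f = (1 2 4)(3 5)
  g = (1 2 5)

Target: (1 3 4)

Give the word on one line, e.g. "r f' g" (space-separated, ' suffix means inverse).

  after f: (1 2 4)(3 5)
  after r': (1 3 4)

f r'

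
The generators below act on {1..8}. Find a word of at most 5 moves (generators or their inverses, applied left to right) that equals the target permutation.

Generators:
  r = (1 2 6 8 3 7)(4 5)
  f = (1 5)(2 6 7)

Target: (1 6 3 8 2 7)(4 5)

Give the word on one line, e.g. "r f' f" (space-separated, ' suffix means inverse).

  after f': (1 5)(2 7 6)
  after f': (2 6 7)
  after r': (1 7)(3 8 6)(4 5)
  after f: (1 2 6 3 8 7 5 4)
  after f: (1 6 3 8 2 7)(4 5)

f' f' r' f f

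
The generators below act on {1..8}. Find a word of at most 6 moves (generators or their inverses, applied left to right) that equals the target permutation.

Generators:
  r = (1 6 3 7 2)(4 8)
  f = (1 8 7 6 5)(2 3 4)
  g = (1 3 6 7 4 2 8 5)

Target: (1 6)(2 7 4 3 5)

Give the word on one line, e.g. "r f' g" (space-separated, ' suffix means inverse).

  after f: (1 8 7 6 5)(2 3 4)
  after f: (1 7 5 8 6)(2 4 3)
  after f: (1 6 8 5 7)
  after g: (1 7 3 6 5 4 2 8)
  after f: (1 6)(2 7 4 3 5)

f f f g f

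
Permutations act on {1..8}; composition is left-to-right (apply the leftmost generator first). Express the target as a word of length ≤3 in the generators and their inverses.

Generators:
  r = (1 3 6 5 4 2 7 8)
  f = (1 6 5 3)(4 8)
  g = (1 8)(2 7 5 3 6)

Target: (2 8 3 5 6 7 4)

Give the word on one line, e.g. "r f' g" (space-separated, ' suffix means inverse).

g r

  after g: (1 8)(2 7 5 3 6)
  after r: (2 8 3 5 6 7 4)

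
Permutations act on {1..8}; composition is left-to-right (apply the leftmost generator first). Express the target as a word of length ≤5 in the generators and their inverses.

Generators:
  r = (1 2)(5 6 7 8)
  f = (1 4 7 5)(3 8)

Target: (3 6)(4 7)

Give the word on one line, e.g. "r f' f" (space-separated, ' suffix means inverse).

f r r f'

  after f: (1 4 7 5)(3 8)
  after r: (1 4 8 3 5 2)(6 7)
  after r: (1 4 5)(3 6 8)
  after f': (3 6)(4 7)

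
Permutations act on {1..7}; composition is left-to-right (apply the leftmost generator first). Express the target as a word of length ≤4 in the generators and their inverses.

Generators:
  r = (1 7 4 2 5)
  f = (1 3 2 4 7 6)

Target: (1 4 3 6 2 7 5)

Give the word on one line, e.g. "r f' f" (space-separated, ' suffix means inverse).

  after f': (1 6 7 4 2 3)
  after f': (1 7 2)(3 6 4)
  after r: (1 4 3 6 2 7 5)

f' f' r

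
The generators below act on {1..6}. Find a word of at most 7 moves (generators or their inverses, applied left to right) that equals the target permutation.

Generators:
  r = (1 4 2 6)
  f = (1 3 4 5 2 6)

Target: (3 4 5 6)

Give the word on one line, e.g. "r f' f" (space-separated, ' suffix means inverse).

f' f' r' f' f'

  after f': (1 6 2 5 4 3)
  after f': (1 2 4)(3 6 5)
  after r': (1 4 6 5 3 2)
  after f': (1 3 5)(2 6 4)
  after f': (3 4 5 6)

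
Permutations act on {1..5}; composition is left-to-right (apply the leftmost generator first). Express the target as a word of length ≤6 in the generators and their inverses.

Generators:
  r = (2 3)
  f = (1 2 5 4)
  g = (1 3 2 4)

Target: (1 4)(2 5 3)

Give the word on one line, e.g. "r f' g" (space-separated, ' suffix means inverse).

  after r: (2 3)
  after g': (1 4 2)
  after f: (4 5)
  after f: (1 2 5)
  after g: (1 4)(2 5 3)

r g' f f g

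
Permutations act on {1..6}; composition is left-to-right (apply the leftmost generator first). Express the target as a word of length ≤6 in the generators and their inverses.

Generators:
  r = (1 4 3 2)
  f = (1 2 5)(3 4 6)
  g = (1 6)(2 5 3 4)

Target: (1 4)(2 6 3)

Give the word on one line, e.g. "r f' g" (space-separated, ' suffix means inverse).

g' r f f

  after g': (1 6)(2 4 3 5)
  after r: (1 6 4 2 3 5)
  after f: (1 3)(2 4 5)
  after f: (1 4)(2 6 3)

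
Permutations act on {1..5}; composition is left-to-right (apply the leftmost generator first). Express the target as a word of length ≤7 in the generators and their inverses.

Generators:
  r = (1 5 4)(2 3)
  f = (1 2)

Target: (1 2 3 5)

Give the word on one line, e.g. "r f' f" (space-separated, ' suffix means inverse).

r' f r' r' f'

  after r': (1 4 5)(2 3)
  after f: (1 4 5 2 3)
  after r': (1 5 3 4)
  after r': (2 3 5)
  after f': (1 2 3 5)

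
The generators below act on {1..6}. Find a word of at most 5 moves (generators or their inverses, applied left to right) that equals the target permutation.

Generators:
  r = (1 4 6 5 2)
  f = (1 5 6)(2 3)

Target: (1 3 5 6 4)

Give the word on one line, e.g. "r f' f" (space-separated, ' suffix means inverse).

  after f: (1 5 6)(2 3)
  after r: (1 2 3)(4 6)
  after f: (1 3 5 6 4)

f r f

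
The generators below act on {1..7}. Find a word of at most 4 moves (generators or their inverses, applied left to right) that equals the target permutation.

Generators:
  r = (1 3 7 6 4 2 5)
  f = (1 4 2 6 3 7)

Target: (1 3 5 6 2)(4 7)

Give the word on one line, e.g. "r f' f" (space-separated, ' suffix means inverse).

f r' r' r'

  after f: (1 4 2 6 3 7)
  after r': (1 6)(2 7 5)
  after r': (1 7 2 3)(4 6 5)
  after r': (1 3 5 6 2)(4 7)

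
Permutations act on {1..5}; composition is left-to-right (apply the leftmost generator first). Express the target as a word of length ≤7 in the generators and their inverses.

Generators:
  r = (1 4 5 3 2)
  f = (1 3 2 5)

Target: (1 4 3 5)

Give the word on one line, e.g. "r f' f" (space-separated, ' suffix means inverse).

r' f f r f

  after r': (1 2 3 5 4)
  after f: (1 5 4 3)
  after f: (2 5 4)
  after r: (1 4)(2 3)
  after f: (1 4 3 5)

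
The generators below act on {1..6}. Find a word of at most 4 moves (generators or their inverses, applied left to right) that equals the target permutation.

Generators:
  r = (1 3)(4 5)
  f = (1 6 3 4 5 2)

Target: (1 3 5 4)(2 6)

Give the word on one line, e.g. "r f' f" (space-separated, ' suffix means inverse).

f r f' r'

  after f: (1 6 3 4 5 2)
  after r: (1 6)(2 3 5)
  after f': (2 6)(3 4)
  after r': (1 3 5 4)(2 6)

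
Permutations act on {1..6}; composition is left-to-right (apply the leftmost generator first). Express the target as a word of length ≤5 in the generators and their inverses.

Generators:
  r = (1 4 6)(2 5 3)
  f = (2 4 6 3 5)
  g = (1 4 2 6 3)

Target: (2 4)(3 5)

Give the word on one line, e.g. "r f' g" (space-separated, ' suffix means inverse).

  after r': (1 6 4)(2 3 5)
  after g: (1 3 5 6 2)
  after g: (2 4)(3 5)

r' g g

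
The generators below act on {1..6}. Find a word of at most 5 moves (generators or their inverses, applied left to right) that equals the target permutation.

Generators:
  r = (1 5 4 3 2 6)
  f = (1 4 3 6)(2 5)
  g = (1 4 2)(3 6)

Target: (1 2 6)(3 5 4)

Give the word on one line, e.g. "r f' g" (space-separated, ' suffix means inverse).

  after f': (1 6 3 4)(2 5)
  after r: (2 4 5 6)
  after f': (1 6 5 3 4 2)
  after r': (1 2 6)(3 5 4)

f' r f' r'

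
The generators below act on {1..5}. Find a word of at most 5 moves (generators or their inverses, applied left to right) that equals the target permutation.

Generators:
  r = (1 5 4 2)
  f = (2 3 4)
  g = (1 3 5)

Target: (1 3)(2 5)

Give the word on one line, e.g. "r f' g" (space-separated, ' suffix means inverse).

f r' f' f' r'

  after f: (2 3 4)
  after r': (1 2 3 5)
  after f': (1 4 3 5)
  after f': (1 3 5)(2 4)
  after r': (1 3)(2 5)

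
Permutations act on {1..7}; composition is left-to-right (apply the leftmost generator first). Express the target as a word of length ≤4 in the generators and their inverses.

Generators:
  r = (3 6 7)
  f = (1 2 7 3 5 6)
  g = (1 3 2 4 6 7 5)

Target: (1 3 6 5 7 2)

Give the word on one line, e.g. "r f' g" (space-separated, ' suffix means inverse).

  after f': (1 6 5 3 7 2)
  after r': (1 3 6 5 7 2)

f' r'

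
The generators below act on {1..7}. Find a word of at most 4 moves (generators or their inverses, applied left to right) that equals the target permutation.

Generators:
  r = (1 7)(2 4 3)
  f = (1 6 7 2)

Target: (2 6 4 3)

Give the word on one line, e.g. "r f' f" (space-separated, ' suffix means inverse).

  after f: (1 6 7 2)
  after f: (1 7)(2 6)
  after r: (2 6 4 3)

f f r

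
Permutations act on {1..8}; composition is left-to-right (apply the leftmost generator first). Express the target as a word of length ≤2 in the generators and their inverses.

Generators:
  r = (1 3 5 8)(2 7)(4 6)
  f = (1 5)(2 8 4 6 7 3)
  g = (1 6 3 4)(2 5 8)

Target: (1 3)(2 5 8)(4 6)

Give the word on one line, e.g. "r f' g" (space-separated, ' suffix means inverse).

  after g': (1 4 3 6)(2 8 5)
  after g': (1 3)(2 5 8)(4 6)

g' g'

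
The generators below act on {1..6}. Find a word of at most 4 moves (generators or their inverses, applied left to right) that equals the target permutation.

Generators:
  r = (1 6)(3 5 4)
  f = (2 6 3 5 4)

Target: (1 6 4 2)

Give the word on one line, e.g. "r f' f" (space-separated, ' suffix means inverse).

f r'

  after f: (2 6 3 5 4)
  after r': (1 6 4 2)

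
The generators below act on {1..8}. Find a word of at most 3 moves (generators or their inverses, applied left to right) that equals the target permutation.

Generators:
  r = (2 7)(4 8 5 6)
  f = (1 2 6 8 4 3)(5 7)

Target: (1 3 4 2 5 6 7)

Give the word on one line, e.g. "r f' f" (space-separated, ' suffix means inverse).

  after r': (2 7)(4 6 5 8)
  after f': (1 3 4 2 5 6 7)

r' f'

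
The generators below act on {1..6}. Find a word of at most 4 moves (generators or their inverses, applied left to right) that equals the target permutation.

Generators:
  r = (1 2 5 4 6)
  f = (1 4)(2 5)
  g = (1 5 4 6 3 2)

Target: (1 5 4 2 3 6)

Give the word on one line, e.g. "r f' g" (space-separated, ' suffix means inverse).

g' f

  after g': (1 2 3 6 4 5)
  after f: (1 5 4 2 3 6)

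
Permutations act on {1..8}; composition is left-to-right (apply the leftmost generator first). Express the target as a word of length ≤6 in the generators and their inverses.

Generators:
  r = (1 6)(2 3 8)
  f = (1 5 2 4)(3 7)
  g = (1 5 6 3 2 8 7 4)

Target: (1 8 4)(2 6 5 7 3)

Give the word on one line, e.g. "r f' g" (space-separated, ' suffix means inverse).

  after f: (1 5 2 4)(3 7)
  after r: (1 5 3 7 8 2 4 6)
  after f: (1 2)(4 6 5 7 8)
  after r': (1 8 4)(2 6 5 7 3)

f r f r'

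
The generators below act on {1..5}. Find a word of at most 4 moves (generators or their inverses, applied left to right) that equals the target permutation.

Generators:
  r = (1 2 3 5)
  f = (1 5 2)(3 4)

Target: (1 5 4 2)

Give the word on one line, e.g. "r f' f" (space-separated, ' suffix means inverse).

f r f

  after f: (1 5 2)(3 4)
  after r: (3 4 5)
  after f: (1 5 4 2)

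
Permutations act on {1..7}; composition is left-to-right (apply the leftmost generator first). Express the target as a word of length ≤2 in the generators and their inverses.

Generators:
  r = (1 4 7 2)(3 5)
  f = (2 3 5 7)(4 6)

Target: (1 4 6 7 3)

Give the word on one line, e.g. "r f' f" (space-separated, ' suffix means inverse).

  after f': (2 7 5 3)(4 6)
  after r: (1 4 6 7 3)

f' r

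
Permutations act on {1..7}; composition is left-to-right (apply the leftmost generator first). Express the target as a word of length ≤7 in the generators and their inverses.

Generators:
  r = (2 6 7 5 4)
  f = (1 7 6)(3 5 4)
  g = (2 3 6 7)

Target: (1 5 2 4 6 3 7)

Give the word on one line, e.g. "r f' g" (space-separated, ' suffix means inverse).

  after f': (1 6 7)(3 4 5)
  after g': (1 3 4 5 2 7)
  after g': (1 2 6 3 4 5 7)
  after r': (1 4 7)(3 5 6)
  after r': (1 5 2 4 6 3 7)

f' g' g' r' r'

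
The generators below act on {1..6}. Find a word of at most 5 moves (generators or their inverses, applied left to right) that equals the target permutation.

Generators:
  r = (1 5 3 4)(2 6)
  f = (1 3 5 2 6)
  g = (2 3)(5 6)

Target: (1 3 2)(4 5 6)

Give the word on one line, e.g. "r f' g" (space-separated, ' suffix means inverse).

  after g: (2 3)(5 6)
  after r': (1 4 3 6)(2 5)
  after r': (1 3 2)(4 5 6)

g r' r'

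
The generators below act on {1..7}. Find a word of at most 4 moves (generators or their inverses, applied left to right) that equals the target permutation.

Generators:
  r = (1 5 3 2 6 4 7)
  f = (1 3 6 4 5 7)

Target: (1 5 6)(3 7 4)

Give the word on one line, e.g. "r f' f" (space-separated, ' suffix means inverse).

  after f': (1 7 5 4 6 3)
  after f': (1 5 6)(3 7 4)

f' f'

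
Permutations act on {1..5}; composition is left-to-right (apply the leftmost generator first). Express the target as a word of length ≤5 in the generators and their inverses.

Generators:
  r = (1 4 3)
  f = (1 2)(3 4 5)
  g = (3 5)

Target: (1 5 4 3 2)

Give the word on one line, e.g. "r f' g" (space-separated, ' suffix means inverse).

r g f

  after r: (1 4 3)
  after g: (1 4 5 3)
  after f: (1 5 4 3 2)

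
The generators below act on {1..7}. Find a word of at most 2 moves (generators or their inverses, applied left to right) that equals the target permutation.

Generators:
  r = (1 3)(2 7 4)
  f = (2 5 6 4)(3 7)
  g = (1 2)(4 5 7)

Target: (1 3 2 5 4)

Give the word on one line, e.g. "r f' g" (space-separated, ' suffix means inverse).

r g'

  after r: (1 3)(2 7 4)
  after g': (1 3 2 5 4)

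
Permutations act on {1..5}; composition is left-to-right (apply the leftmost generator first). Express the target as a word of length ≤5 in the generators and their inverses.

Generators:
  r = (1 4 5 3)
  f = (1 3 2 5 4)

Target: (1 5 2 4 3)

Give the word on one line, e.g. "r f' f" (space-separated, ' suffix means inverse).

  after r': (1 3 5 4)
  after f': (2 3)
  after f': (1 4 5 2)
  after r: (1 5 2 4 3)

r' f' f' r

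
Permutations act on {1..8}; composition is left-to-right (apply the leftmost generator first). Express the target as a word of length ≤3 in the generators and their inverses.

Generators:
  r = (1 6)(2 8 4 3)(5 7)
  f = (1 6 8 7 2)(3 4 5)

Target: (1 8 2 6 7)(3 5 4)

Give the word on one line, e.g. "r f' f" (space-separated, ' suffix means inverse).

  after f: (1 6 8 7 2)(3 4 5)
  after f: (1 8 2 6 7)(3 5 4)

f f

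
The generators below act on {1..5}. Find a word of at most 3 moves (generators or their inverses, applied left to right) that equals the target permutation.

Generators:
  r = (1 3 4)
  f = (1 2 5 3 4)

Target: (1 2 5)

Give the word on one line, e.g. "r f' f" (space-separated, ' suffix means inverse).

f r r

  after f: (1 2 5 3 4)
  after r: (1 2 5 4 3)
  after r: (1 2 5)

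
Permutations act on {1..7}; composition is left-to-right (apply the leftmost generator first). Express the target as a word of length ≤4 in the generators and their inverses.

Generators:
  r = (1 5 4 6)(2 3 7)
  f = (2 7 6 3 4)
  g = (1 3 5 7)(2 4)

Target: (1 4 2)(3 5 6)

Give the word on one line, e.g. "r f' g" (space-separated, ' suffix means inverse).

  after f': (2 4 3 6 7)
  after r: (1 5 4 7 3)(2 6)
  after r: (1 4 2)(3 5 6)

f' r r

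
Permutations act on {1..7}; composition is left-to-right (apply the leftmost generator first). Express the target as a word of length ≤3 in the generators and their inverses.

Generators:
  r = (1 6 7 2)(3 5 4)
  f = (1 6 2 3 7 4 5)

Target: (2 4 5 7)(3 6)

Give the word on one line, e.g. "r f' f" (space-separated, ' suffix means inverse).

  after r': (1 2 7 6)(3 4 5)
  after f': (1 6 5 2 3 7)
  after r': (2 4 5 7)(3 6)

r' f' r'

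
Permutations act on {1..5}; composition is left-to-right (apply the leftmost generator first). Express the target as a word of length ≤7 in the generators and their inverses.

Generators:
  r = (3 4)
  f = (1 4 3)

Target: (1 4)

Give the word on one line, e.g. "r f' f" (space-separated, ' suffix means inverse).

f r r r f'

  after f: (1 4 3)
  after r: (1 3)
  after r: (1 4 3)
  after r: (1 3)
  after f': (1 4)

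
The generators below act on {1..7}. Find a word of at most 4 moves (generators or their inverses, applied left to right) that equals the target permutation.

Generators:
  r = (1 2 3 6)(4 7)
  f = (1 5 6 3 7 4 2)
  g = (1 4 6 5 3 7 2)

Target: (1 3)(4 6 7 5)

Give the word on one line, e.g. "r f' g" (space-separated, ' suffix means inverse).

  after g: (1 4 6 5 3 7 2)
  after g: (1 6 3 2 4 5 7)
  after f: (1 3)(4 6 7 5)

g g f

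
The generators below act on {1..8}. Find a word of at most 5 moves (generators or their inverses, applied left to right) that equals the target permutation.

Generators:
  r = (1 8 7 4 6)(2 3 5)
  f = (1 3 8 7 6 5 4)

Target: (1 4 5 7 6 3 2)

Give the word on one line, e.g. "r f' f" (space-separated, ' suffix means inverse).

  after r': (1 6 4 7 8)(2 5 3)
  after f: (1 5 8 3 2 4 6)
  after f: (1 4 5 7 6 3 2)

r' f f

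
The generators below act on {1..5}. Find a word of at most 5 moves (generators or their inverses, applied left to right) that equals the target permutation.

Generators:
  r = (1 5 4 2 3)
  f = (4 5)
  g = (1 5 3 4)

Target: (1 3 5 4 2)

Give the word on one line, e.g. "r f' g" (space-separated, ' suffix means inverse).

g' r' g f f

  after g': (1 4 3 5)
  after r': (1 5 3)(2 4)
  after g: (1 3 5 4 2)
  after f: (1 3 4 2)
  after f: (1 3 5 4 2)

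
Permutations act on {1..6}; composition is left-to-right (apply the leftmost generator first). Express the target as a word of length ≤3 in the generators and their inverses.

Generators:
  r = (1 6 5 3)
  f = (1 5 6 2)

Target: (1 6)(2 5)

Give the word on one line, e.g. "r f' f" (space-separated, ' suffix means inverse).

  after f: (1 5 6 2)
  after f: (1 6)(2 5)

f f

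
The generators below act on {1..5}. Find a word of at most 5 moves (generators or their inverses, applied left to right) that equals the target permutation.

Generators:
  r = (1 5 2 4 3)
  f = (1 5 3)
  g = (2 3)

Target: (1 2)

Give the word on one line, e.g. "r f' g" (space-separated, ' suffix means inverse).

  after f': (1 3 5)
  after g: (1 2 3 5)
  after f: (1 2)

f' g f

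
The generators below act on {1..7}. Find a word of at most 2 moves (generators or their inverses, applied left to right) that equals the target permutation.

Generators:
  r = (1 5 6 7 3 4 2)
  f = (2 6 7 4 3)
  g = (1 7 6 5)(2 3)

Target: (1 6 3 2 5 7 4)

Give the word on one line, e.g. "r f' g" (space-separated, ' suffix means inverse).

  after r: (1 5 6 7 3 4 2)
  after r: (1 6 3 2 5 7 4)

r r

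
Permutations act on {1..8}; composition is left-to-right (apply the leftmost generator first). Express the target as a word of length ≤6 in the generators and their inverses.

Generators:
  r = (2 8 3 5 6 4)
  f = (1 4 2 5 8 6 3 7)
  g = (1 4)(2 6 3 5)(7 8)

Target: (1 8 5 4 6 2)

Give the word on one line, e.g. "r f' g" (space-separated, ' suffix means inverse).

f' g f g' r

  after f': (1 7 3 6 8 5 2 4)
  after g: (1 8 2)(5 6 7)
  after f: (1 6)(2 4)(3 7 8 5)
  after g': (1 2)(3 8)(4 5 6)
  after r: (1 8 5 4 6 2)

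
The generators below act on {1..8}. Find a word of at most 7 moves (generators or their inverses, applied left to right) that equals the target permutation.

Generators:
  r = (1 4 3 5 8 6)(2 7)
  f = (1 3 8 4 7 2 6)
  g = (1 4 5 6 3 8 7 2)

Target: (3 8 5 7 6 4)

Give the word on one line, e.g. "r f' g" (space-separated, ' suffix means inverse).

f r' f' g' f'

  after f: (1 3 8 4 7 2 6)
  after r': (1 4 2 8)(3 5)
  after f': (1 8 6 2 3 5)(4 7)
  after g': (1 3 4 8 5 2 6 7)
  after f': (3 8 5 7 6 4)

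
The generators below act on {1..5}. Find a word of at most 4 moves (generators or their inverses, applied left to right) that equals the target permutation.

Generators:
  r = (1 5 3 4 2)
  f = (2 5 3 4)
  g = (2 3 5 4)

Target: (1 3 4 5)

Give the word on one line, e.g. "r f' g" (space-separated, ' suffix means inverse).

  after r': (1 2 4 3 5)
  after g: (1 3 4 5)

r' g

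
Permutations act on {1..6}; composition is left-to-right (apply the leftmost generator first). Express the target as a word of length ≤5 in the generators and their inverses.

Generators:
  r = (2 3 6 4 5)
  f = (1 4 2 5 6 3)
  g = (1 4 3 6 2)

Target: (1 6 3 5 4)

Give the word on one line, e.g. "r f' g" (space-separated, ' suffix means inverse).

r' g g r

  after r': (2 5 4 6 3)
  after g: (1 4 2 5 3)
  after g: (1 3 4)(2 5 6)
  after r: (1 6 3 5 4)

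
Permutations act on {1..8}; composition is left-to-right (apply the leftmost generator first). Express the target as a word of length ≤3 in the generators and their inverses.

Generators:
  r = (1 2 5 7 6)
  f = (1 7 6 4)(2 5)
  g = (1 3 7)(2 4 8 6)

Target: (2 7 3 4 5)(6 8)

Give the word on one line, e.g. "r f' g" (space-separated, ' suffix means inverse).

  after g': (1 7 3)(2 6 8 4)
  after f': (2 7 3 4 5)(6 8)

g' f'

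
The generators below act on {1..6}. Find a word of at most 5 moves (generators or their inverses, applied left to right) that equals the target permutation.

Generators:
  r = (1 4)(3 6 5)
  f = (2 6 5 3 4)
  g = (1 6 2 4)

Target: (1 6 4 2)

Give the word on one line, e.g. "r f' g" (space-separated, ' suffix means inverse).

g f' r g'

  after g: (1 6 2 4)
  after f': (1 2 3 5 6 4)
  after r: (1 2 6)
  after g': (1 6 4 2)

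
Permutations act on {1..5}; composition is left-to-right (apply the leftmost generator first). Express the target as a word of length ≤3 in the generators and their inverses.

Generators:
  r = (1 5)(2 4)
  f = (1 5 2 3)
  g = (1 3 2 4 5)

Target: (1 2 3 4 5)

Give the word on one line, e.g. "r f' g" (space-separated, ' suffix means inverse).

f' r' f'

  after f': (1 3 2 5)
  after r': (1 3 4 2)
  after f': (1 2 3 4 5)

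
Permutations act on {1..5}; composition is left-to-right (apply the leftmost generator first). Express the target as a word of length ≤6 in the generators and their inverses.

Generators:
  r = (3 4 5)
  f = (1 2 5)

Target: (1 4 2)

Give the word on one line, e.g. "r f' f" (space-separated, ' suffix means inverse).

f r f r' f

  after f: (1 2 5)
  after r: (1 2 3 4 5)
  after f: (1 5 2 3 4)
  after r': (1 4)(2 5)
  after f: (1 4 2)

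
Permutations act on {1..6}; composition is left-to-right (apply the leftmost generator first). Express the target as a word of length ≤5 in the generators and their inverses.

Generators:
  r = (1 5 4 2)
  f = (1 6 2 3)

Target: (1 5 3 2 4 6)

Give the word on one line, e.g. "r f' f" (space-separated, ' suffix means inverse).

f f r r f

  after f: (1 6 2 3)
  after f: (1 2)(3 6)
  after r: (2 5 4)(3 6)
  after r: (1 5 2 4)(3 6)
  after f: (1 5 3 2 4 6)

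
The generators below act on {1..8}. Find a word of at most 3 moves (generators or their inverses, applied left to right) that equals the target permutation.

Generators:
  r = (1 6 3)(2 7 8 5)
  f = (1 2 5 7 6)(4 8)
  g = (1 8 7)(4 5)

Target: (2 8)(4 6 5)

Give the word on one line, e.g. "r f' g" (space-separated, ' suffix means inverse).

  after f: (1 2 5 7 6)(4 8)
  after g': (1 2 4)(5 8)(6 7)
  after f': (2 8)(4 6 5)

f g' f'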